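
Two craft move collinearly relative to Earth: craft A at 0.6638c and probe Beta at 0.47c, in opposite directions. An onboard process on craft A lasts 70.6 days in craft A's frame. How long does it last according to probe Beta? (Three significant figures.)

Speed of craft A in probe Beta's frame: u = (v_A + v_B)/(1 + v_A v_B/c²) = (0.6638 + 0.47)/(1 + 0.6638×0.47) = 1.1338/1.311986 = 0.86419; |u| = 0.86419c.
At |u| = 0.86419c, γ = (1 − 0.746824)^(−1/2) = 1.9874.
The clock on craft A records proper time, so probe Beta measures Δt = γΔτ = 1.9874 × 70.6 = 140 days.

140 days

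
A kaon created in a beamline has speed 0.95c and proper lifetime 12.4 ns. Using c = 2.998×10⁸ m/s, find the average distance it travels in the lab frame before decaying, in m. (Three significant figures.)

11.3 m

γ = 1/√(1 − β²) = 1/√(1 − 0.9025) = 1/√0.0975 = 1/0.31225 = 3.2026.
Lab-frame lifetime: Δt = γτ = 3.2026 × 12.4 ns = 39.712 ns.
Distance: d = vΔt = 0.95 × 2.998×10⁸ m/s × 3.9712×10^-8 s = 11.3 m.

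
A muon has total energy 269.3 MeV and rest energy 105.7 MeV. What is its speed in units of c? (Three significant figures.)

0.920c

γ = E/(mc²) = 269.3/105.7 = 2.5478.
β = √(1 − 1/γ²) = √(1 − 0.154053) = √0.845947 = 0.920.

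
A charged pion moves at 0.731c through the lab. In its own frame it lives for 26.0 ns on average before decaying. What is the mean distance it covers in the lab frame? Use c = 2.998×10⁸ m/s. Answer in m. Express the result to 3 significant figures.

γ = 1/√(1 − β²) = 1/√(1 − 0.534361) = 1/√0.465639 = 1/0.682377 = 1.4655.
Lab-frame lifetime: Δt = γτ = 1.4655 × 26.0 ns = 38.103 ns.
Distance: d = vΔt = 0.731 × 2.998×10⁸ m/s × 3.8103×10^-8 s = 8.35 m.

8.35 m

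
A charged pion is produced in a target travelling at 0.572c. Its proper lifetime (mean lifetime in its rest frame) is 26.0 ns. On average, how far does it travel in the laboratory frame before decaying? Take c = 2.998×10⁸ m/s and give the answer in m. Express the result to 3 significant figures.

Lorentz factor: γ = (1 − 0.327184)^(−1/2) = 1.2191.
Lab-frame lifetime: Δt = γτ = 1.2191 × 26.0 ns = 31.697 ns.
Distance: d = vΔt = 0.572 × 2.998×10⁸ m/s × 3.1697×10^-8 s = 5.44 m.

5.44 m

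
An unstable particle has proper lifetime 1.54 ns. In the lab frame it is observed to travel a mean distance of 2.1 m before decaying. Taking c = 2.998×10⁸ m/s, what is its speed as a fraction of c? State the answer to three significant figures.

0.977c

Let x = d/(cτ) = 2.100 m / (2.998×10⁸ m/s × 1.540×10^-9 s) = 4.5485. Since d = βγcτ, x = βγ = β/√(1−β²).
Solving: β² = x²/(1+x²) = 20.6889/21.6889 = 0.953893, so β = 0.977.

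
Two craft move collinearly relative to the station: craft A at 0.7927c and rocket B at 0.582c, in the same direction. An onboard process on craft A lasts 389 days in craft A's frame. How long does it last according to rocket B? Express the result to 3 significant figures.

Transform craft A's velocity into rocket B's frame: (0.7927 − 0.582)/(1 − 0.7927·0.582) = 0.2107/0.5386486, so the relative speed is 0.39116c.
At |u| = 0.39116c, γ = (1 − 0.153006)^(−1/2) = 1.0866.
Craft A's interval is proper; time dilation gives Δt_B = γΔτ = 1.0866 × 389 days = 423 days.

423 days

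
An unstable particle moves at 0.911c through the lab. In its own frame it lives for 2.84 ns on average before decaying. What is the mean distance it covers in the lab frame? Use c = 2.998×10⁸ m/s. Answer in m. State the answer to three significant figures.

1.88 m

Lorentz factor: γ = (1 − 0.829921)^(−1/2) = 2.4248.
Lab-frame lifetime: Δt = γτ = 2.4248 × 2.84 ns = 6.8864 ns.
Distance: d = vΔt = 0.911 × 2.998×10⁸ m/s × 6.8864×10^-9 s = 1.88 m.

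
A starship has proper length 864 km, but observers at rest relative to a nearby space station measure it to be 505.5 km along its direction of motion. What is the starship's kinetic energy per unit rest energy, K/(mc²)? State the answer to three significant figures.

0.709

γ = L₀/L = 864/505.5 = 1.7092.
Since K = (γ−1)mc², K/(mc²) = 1.7092 − 1 = 0.709.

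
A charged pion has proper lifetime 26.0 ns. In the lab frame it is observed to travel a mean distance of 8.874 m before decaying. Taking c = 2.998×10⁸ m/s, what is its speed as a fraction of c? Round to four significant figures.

0.7513c

Lab distance = (lab lifetime)·v = γτ·βc, so βγ = d/(cτ) = 8.874/(2.998×10⁸ × 2.600×10^-8) = 1.1385.
With βγ = 1.1385: γ² = 1 + (βγ)² = 2.29618, and β = (βγ)/γ = 1.1385/1.51532 = 0.7513.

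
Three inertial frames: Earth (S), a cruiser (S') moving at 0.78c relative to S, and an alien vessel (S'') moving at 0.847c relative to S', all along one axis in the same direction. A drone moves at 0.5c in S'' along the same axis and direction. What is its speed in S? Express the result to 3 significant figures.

0.993c

Compose velocities in two stages. Stage 1 (into S'): u₁ = (0.5+0.847)/(1+0.5×0.847) = 0.94626.
Stage 2 (into S): u = (0.94626+0.78)/(1+0.94626×0.78) = 0.9932, so the speed is 0.993c.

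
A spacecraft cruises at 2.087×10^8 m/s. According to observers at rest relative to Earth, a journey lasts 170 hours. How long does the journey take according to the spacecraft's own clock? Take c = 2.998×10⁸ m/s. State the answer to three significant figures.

122 hours

β = v/c = (2.087×10^8 m/s)/(2.998×10⁸ m/s) = 0.696131.
γ = 1/√(1 − β²) = 1/√(1 − 0.4845984) = 1/√0.5154016 = 1/0.717915 = 1.3929.
The spacecraft's clock runs slow as seen from Earth, so Δτ = Δt/γ = 170/1.3929 = 122 hours.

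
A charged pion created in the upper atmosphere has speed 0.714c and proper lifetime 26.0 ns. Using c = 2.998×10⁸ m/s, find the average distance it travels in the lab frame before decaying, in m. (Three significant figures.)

γ = 1/√(1 − β²) = 1/√(1 − 0.509796) = 1/√0.490204 = 1/0.700146 = 1.4283.
Lab-frame lifetime: Δt = γτ = 1.4283 × 26.0 ns = 37.136 ns.
Distance: d = vΔt = 0.714 × 2.998×10⁸ m/s × 3.7136×10^-8 s = 7.95 m.

7.95 m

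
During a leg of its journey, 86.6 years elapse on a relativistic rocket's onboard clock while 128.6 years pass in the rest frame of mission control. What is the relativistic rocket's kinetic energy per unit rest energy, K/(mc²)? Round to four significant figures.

γ = Δt/Δτ = 128.6/86.6 = 1.48499.
K/(mc²) = γ − 1 = 1.48499 − 1 = 0.4850.

0.4850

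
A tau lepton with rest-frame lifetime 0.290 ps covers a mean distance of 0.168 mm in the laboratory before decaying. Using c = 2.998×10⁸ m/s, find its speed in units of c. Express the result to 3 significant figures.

0.888c

Let x = d/(cτ) = 1.680×10^-4 m / (2.998×10⁸ m/s × 2.900×10^-13 s) = 1.9323. Since d = βγcτ, x = βγ = β/√(1−β²).
Solving: β² = x²/(1+x²) = 3.73378/4.73378 = 0.788752, so β = 0.888.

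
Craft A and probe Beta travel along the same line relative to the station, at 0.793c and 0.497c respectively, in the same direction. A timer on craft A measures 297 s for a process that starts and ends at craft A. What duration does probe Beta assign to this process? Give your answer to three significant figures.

Transform craft A's velocity into probe Beta's frame: (0.793 − 0.497)/(1 − 0.793·0.497) = 0.296/0.605879, so the relative speed is 0.48855c.
γ for this relative speed: γ = 1/√(1 − 0.238681) = 1.1461.
Craft A's interval is proper; time dilation gives Δt_B = γΔτ = 1.1461 × 297 s = 340 s.

340 s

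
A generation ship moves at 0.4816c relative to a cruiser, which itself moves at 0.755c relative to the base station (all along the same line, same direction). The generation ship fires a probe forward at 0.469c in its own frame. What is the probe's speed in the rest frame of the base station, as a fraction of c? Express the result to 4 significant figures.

Compose velocities in two stages. Stage 1 (into S'): u₁ = (0.469+0.4816)/(1+0.469×0.4816) = 0.77545.
Stage 2 (into S): u = (0.77545+0.755)/(1+0.77545×0.755) = 0.9653, so the speed is 0.9653c.

0.9653c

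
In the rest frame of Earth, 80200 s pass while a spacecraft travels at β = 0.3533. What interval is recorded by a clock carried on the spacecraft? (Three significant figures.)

With β = 0.3533, γ = 1/√(1 − 0.3533²) = 1/√0.87517911 = 1.0689.
The spacecraft's clock runs slow as seen from Earth, so Δτ = Δt/γ = 80200/1.0689 = 75000 s.

75000 s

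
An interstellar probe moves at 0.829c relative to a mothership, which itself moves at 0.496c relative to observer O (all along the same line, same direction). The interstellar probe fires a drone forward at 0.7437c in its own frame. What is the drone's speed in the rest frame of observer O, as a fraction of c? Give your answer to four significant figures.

Compose velocities in two stages. Stage 1 (into S'): u₁ = (0.7437+0.829)/(1+0.7437×0.829) = 0.97289.
Stage 2 (into S): u = (0.97289+0.496)/(1+0.97289×0.496) = 0.99078, so the speed is 0.9908c.

0.9908c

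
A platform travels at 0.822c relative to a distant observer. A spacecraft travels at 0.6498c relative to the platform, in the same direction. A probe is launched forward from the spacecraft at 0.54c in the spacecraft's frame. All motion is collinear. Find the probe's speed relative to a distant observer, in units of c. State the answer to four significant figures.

0.9877c

Apply u = (u'+v)/(1+u'v) twice. Probe in the platform frame: (0.54+0.6498)/(1+0.54·0.6498) = 1.1898/1.350892 = 0.88075c.
That velocity, transformed to the rest frame of a distant observer: (0.88075+0.822)/(1+0.88075·0.822) = 1.70275/1.7239765 = 0.98769c.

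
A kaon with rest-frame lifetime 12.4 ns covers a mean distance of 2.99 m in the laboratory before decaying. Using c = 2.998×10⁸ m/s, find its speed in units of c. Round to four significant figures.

0.6267c

Let x = d/(cτ) = 2.990 m / (2.998×10⁸ m/s × 1.240×10^-8 s) = 0.8043. Since d = βγcτ, x = βγ = β/√(1−β²).
Solving: β² = x²/(1+x²) = 0.646898/1.646898 = 0.392798, so β = 0.6267.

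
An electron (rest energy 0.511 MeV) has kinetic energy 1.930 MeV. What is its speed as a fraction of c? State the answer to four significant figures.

0.9778c

γ = 1 + K/(mc²) = 1 + 1.930/0.511 = 4.7769.
β = √(1 − 1/γ²) = √(1 − 0.0438236) = √0.9561764 = 0.9778.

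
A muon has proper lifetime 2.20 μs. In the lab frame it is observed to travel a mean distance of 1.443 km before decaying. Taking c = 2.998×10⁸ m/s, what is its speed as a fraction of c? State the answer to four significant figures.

d = βγcτ ⇒ βγ = d/(cτ) = 1443 m / (659.56 m) = 2.1878.
β = (βγ)/√(1+(βγ)²) = 2.1878/√5.78647 = 0.9095.

0.9095c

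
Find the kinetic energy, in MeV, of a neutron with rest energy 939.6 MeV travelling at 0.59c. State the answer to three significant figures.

Lorentz factor: γ = (1 − 0.3481)^(−1/2) = 1.23854.
Kinetic energy: K = (γ − 1)mc² = (1.23854 − 1) × 939.6 MeV = 0.23854 × 939.6 = 224 MeV.

224 MeV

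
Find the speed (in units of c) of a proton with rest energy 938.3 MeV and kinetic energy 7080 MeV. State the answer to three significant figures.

0.993c

K = (γ−1)mc², so γ = 1 + 7080/938.3 = 8.5456.
Then v/c = √(1 − γ⁻²) = √(1 − 0.0136935) = √0.9863065 = 0.993.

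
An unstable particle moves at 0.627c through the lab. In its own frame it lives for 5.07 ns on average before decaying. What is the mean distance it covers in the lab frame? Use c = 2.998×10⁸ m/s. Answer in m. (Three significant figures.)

1.22 m

γ = 1/√(1 − β²) = 1/√(1 − 0.393129) = 1/√0.606871 = 1/0.779019 = 1.2837.
Lab-frame lifetime: Δt = γτ = 1.2837 × 5.07 ns = 6.5084 ns.
Distance: d = vΔt = 0.627 × 2.998×10⁸ m/s × 6.5084×10^-9 s = 1.22 m.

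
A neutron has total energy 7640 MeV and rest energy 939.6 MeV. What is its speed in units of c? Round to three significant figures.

0.992c

γ = E/(mc²) = 7640/939.6 = 8.1311.
β = √(1 − 1/γ²) = √(1 − 0.0151252) = √0.9848748 = 0.992.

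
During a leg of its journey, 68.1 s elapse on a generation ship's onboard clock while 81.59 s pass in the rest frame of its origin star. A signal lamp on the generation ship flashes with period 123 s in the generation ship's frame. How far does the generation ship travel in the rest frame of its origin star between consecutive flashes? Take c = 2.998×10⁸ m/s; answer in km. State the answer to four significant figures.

2.433×10^7 km

γ = Δt/Δτ = 81.59/68.1 = 1.19809.
β = √(1 − 1/γ²) = 0.55076. Lab-frame period = γτ = 1.19809×123 s = 147.37 s. Distance = βc × γτ = 0.55076 × 2.998×10⁸ m/s × 147.37 s = 2.4333×10^10 m = 2.433×10^7 km.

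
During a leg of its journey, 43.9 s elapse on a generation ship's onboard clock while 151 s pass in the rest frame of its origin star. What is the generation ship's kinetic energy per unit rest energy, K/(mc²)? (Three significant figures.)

From Δt = γΔτ: γ = 151/43.9 = 3.43964.
K/(mc²) = γ − 1 = 3.43964 − 1 = 2.44.

2.44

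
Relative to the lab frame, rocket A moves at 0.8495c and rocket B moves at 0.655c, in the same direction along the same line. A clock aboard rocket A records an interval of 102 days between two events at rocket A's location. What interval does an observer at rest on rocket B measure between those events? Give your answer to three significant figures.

113 days

Speed of rocket A in rocket B's frame: u = (v_A − v_B)/(1 − v_A v_B/c²) = (0.8495 − 0.655)/(1 − 0.8495×0.655) = 0.1945/0.4435775 = 0.43848; |u| = 0.43848c.
γ for this relative speed: γ = 1/√(1 − 0.192265) = 1.1127.
The clock on rocket A records proper time, so rocket B measures Δt = γΔτ = 1.1127 × 102 = 113 days.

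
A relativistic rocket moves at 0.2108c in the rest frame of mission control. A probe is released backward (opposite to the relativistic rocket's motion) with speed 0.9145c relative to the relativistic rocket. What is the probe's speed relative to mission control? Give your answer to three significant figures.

Relativistic velocity addition: u = (u' + v)/(1 + u'v/c²), with u' = −0.9145c and v = 0.2108c.
Numerator: −0.9145 + 0.2108 = −0.7037. Denominator: 1 + (−0.9145)(0.2108) = 0.8072234.
u = −0.7037/0.8072234 = −0.87175, so the speed is 0.872c.

0.872c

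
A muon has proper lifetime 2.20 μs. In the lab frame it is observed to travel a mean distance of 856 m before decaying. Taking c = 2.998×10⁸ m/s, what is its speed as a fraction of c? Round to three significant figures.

d = βγcτ ⇒ βγ = d/(cτ) = 856.0 m / (659.56 m) = 1.2978.
β = (βγ)/√(1+(βγ)²) = 1.2978/√2.68428 = 0.792.

0.792c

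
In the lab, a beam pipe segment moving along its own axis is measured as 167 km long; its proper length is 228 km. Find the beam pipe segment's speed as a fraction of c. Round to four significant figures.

0.6808c

Length contraction gives γ = L₀/L = 228/167 = 1.3653.
β = √(1 − 1/γ²) = √0.463532 = 0.6808.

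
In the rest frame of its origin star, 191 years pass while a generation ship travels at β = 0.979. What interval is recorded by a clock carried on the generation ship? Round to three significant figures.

Lorentz factor: γ = (1 − 0.958441)^(−1/2) = 4.9053.
The moving clock records proper time: Δτ = Δt/γ = 191/4.9053 = 38.9 years.

38.9 years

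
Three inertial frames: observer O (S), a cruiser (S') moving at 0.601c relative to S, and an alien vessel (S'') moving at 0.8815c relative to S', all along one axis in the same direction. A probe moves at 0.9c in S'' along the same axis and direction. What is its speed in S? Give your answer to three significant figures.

0.998c

Compose velocities in two stages. Stage 1 (into S'): u₁ = (0.9+0.8815)/(1+0.9×0.8815) = 0.99339.
Stage 2 (into S): u = (0.99339+0.601)/(1+0.99339×0.601) = 0.99835, so the speed is 0.998c.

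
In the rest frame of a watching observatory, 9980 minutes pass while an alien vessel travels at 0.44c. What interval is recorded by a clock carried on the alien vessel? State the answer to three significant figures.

Lorentz factor: γ = (1 − 0.1936)^(−1/2) = 1.1136.
The alien vessel's clock runs slow as seen from a watching observatory, so Δτ = Δt/γ = 9980/1.1136 = 8960 minutes.

8960 minutes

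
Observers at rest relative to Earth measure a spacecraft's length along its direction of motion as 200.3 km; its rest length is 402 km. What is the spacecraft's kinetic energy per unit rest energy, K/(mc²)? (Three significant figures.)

1.01

From L = L₀/γ: γ = 402/200.3 = 2.00699.
Since K = (γ−1)mc², K/(mc²) = 2.00699 − 1 = 1.01.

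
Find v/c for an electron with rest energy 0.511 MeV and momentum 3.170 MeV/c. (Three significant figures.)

0.987

pc/(mc²) = 3.170/0.511 = 6.2035 = βγ = β/√(1−β²).
So β² = x²/(1 + x²) with x = 6.2035: x² = 38.4834, β² = 38.4834/39.4834 = 0.974673, β = 0.987.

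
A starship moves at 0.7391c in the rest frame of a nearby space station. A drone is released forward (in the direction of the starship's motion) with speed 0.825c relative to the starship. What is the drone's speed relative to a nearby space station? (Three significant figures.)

0.972c

Relativistic velocity addition: u = (u' + v)/(1 + u'v/c²), with u' = 0.825c and v = 0.7391c.
Numerator: 0.825 + 0.7391 = 1.5641. Denominator: 1 + (0.825)(0.7391) = 1.6097575.
u = 1.5641/1.6097575 = 0.97164, so the speed is 0.972c.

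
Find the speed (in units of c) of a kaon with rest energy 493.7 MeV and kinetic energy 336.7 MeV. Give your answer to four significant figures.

γ = 1 + K/(mc²) = 1 + 336.7/493.7 = 1.682.
β = √(1 − 1/γ²) = √(1 − 0.353466) = √0.646534 = 0.8041.

0.8041c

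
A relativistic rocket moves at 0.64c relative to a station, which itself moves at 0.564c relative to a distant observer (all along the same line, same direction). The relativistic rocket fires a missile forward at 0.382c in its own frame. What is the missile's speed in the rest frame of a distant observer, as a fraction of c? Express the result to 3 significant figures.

0.947c

Compose velocities in two stages. Stage 1 (into S'): u₁ = (0.382+0.64)/(1+0.382×0.64) = 0.82123.
Stage 2 (into S): u = (0.82123+0.564)/(1+0.82123×0.564) = 0.94673, so the speed is 0.947c.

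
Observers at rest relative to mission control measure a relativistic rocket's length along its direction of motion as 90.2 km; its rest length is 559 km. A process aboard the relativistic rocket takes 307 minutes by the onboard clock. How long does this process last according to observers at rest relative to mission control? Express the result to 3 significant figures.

1900 minutes

From L = L₀/γ: γ = 559/90.2 = 6.19734.
The same γ dilates the second interval: 6.19734 × 307 minutes = 1900 minutes.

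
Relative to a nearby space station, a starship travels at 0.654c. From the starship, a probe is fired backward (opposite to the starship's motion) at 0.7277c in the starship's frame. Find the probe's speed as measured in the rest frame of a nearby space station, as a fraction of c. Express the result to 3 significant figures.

In units of c, u = (u' + v)/(1 + u'v) with u' = −0.7277 and v = 0.654.
Numerator: −0.7277 + 0.654 = −0.0737. Denominator: 1 + (−0.7277)(0.654) = 0.5240842.
u = −0.0737/0.5240842 = −0.14063, so the speed is 0.141c.

0.141c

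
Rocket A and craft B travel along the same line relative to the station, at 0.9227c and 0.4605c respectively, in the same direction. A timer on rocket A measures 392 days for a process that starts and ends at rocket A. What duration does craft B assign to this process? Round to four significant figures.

658.8 days

Transform rocket A's velocity into craft B's frame: (0.9227 − 0.4605)/(1 − 0.9227·0.4605) = 0.4622/0.57509665, so the relative speed is 0.80369c.
γ for this relative speed: γ = 1/√(1 − 0.645918) = 1.6805.
Rocket A's interval is proper; time dilation gives Δt_B = γΔτ = 1.6805 × 392 days = 658.8 days.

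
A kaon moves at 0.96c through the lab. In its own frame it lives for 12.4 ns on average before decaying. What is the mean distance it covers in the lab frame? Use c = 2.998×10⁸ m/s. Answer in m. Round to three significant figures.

12.7 m

With β = 0.96, γ = 1/√(1 − 0.96²) = 1/√0.0784 = 3.5714.
Lab-frame lifetime: Δt = γτ = 3.5714 × 12.4 ns = 44.285 ns.
Distance: d = vΔt = 0.96 × 2.998×10⁸ m/s × 4.4285×10^-8 s = 12.7 m.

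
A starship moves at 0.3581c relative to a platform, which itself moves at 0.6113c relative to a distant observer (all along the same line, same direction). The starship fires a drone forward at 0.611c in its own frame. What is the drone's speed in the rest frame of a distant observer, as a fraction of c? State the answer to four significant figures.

0.9464c

First combine the drone and starship (S''→S'): u₁ = (0.611 + 0.3581)/(1 + 0.611×0.3581) = 0.9691/1.2187991 = 0.79513.
Then combine with the platform (S'→S): u = (0.79513 + 0.6113)/(1 + 0.79513×0.6113) = 1.40643/1.486062969 = 0.94641.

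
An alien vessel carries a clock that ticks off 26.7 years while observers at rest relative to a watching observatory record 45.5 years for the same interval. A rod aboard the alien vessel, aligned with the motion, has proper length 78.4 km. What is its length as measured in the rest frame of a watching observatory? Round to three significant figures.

The time-dilation ratio gives γ = 45.5/26.7 = 1.70412.
L = L₀/γ = 78.4/1.70412 = 46.0 km.

46.0 km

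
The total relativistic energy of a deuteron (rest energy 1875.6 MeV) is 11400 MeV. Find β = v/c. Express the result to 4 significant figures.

0.9864

γ = E/(mc²) = 11400/1875.6 = 6.0781.
β = √(1 − 1/γ²) = √(1 − 0.0270685) = √0.9729315 = 0.9864.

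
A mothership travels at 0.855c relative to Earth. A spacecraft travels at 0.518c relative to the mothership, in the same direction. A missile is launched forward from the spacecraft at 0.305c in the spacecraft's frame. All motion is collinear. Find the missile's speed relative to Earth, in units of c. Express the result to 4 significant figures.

Apply u = (u'+v)/(1+u'v) twice. Missile in the mothership frame: (0.305+0.518)/(1+0.305·0.518) = 0.823/1.15799 = 0.71071c.
That velocity, transformed to the rest frame of Earth: (0.71071+0.855)/(1+0.71071·0.855) = 1.56571/1.60765705 = 0.97391c.

0.9739c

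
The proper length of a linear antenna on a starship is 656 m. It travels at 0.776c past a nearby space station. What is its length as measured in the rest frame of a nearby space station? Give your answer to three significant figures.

γ = 1/√(1 − β²) = 1/√(1 − 0.602176) = 1/√0.397824 = 1/0.630733 = 1.5855.
Length contraction: L = L₀/γ = 656/1.5855 = 414 m.

414 m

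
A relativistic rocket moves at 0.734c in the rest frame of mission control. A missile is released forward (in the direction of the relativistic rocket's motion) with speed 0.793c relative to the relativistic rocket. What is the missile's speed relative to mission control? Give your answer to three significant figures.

0.965c

In units of c, u = (u' + v)/(1 + u'v) with u' = 0.793 and v = 0.734.
Numerator: 0.793 + 0.734 = 1.527. Denominator: 1 + (0.793)(0.734) = 1.582062.
u = 1.527/1.582062 = 0.9652, so the speed is 0.965c.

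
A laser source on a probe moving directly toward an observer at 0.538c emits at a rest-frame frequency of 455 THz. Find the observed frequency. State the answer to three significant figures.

830 THz

Relativistic Doppler (source moving toward): f_obs = f_src · √((1+β)/(1−β)).
With β = 0.538: factor = √(1.538/0.462) = 1.8246.
f_obs = 455 × 1.8246 = 830 THz.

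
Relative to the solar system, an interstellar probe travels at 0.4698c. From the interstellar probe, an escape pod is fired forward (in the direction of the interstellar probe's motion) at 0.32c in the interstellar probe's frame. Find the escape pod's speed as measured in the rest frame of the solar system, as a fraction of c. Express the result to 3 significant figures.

In units of c, u = (u' + v)/(1 + u'v) with u' = 0.32 and v = 0.4698.
Numerator: 0.32 + 0.4698 = 0.7898. Denominator: 1 + (0.32)(0.4698) = 1.150336.
u = 0.7898/1.150336 = 0.68658, so the speed is 0.687c.

0.687c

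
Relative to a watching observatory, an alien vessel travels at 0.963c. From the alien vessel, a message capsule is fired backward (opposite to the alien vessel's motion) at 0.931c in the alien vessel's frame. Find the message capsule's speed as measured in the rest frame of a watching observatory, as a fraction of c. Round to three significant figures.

In units of c, u = (u' + v)/(1 + u'v) with u' = −0.931 and v = 0.963.
Numerator: −0.931 + 0.963 = 0.032. Denominator: 1 + (−0.931)(0.963) = 0.103447.
u = 0.032/0.103447 = 0.30934, so the speed is 0.309c.

0.309c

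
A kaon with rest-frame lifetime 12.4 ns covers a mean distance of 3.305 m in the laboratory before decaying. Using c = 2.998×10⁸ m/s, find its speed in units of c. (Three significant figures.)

0.664c

d = βγcτ ⇒ βγ = d/(cτ) = 3.305 m / (3.71752 m) = 0.88903.
β = (βγ)/√(1+(βγ)²) = 0.88903/√1.790374 = 0.664.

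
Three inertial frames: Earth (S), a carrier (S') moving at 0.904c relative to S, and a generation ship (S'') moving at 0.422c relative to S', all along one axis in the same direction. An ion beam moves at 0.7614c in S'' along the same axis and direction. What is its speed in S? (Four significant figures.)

Apply u = (u'+v)/(1+u'v) twice. Ion beam in the carrier frame: (0.7614+0.422)/(1+0.7614·0.422) = 1.1834/1.3213108 = 0.89563c.
That velocity, transformed to the rest frame of Earth: (0.89563+0.904)/(1+0.89563·0.904) = 1.79963/1.80964952 = 0.99446c.

0.9945c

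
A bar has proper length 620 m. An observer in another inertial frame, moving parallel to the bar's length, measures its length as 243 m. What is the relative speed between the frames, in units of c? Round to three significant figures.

Length contraction gives γ = L₀/L = 620/243 = 2.5514.
β = √(1 − 1/γ²) = √0.846382 = 0.920.

0.920c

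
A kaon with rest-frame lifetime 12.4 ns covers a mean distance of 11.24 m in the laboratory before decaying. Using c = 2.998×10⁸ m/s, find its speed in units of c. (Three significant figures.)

d = βγcτ ⇒ βγ = d/(cτ) = 11.24 m / (3.71752 m) = 3.0235.
β = (βγ)/√(1+(βγ)²) = 3.0235/√10.14155 = 0.949.

0.949c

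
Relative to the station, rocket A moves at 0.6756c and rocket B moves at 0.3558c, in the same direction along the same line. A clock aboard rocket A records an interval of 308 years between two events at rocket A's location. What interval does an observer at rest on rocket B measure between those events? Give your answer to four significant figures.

Transform rocket A's velocity into rocket B's frame: (0.6756 − 0.3558)/(1 − 0.6756·0.3558) = 0.3198/0.75962152, so the relative speed is 0.421c.
At |u| = 0.421c, γ = (1 − 0.177241)^(−1/2) = 1.1025.
The clock on rocket A records proper time, so rocket B measures Δt = γΔτ = 1.1025 × 308 = 339.6 years.

339.6 years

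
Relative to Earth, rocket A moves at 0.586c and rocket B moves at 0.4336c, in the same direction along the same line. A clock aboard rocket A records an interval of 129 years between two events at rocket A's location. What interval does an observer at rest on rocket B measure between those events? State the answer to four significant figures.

The velocity of rocket A relative to rocket B is (0.586 − 0.4336)c / (1 − 0.586×0.4336) = 0.20431c; relative speed 0.20431c.
At |u| = 0.20431c, γ = (1 − 0.0417426)^(−1/2) = 1.0215.
The clock on rocket A records proper time, so rocket B measures Δt = γΔτ = 1.0215 × 129 = 131.8 years.

131.8 years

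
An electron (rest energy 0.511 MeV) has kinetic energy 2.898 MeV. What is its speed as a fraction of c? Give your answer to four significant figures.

0.9887c

γ = 1 + K/(mc²) = 1 + 2.898/0.511 = 6.6712.
β = √(1 − 1/γ²) = √(1 − 0.0224694) = √0.9775306 = 0.9887.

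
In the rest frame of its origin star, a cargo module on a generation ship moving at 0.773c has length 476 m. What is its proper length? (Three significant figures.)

β² = 0.597529, so γ = 1/√0.402471 = 1.5763.
Proper length: L₀ = γ·L = 1.5763 × 476 = 750 m.

750 m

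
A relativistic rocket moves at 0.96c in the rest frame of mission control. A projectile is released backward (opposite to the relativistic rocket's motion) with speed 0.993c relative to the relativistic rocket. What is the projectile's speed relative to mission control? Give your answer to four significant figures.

0.7063c

In units of c, u = (u' + v)/(1 + u'v) with u' = −0.993 and v = 0.96.
Numerator: −0.993 + 0.96 = −0.033. Denominator: 1 + (−0.993)(0.96) = 0.04672.
u = −0.033/0.04672 = −0.70634, so the speed is 0.7063c.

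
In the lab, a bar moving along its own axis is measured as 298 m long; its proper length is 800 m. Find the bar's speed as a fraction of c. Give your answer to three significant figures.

Length contraction gives γ = L₀/L = 800/298 = 2.6846.
β = √(1 − 1/γ²) = √0.861247 = 0.928.

0.928c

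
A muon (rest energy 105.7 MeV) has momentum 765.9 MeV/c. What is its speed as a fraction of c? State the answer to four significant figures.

0.9906c

βγ = pc/(mc²) = 765.9/105.7 = 7.246.
Since γ² = 1 + (βγ)² = 53.5045, γ = √53.5045 = 7.31468, and β = (βγ)/γ = 7.246/7.31468 = 0.9906.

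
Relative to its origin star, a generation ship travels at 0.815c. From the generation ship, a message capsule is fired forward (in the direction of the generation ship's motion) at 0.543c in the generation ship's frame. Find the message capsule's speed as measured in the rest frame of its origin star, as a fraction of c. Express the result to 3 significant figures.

Relativistic velocity addition: u = (u' + v)/(1 + u'v/c²), with u' = 0.543c and v = 0.815c.
Numerator: 0.543 + 0.815 = 1.358. Denominator: 1 + (0.543)(0.815) = 1.442545.
u = 1.358/1.442545 = 0.94139, so the speed is 0.941c.

0.941c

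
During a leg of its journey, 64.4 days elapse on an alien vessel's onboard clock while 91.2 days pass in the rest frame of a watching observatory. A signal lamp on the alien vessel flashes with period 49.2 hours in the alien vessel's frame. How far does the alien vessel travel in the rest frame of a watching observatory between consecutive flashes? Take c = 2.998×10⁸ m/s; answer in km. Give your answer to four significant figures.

5.325×10^10 km

From Δt = γΔτ: γ = 91.2/64.4 = 1.41615.
β = √(1 − 1/γ²) = 0.70807. Lab-frame period = γτ = 1.41615×49.2 hours = 69.675 hours. Distance = βc × γτ = 0.70807 × 2.998×10⁸ m/s × 250830 s = 5.3246×10^13 m = 5.325×10^10 km.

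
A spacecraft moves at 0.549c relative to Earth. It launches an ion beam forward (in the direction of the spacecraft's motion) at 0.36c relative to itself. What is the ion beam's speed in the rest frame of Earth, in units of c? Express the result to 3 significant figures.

Relativistic velocity addition: u = (u' + v)/(1 + u'v/c²), with u' = 0.36c and v = 0.549c.
Numerator: 0.36 + 0.549 = 0.909. Denominator: 1 + (0.36)(0.549) = 1.19764.
u = 0.909/1.19764 = 0.75899, so the speed is 0.759c.

0.759c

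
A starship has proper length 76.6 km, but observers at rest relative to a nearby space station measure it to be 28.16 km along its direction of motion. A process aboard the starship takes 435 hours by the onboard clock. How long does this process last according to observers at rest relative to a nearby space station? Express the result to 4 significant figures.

From L = L₀/γ: γ = 76.6/28.16 = 2.72017.
The same γ dilates the second interval: 2.72017 × 435 hours = 1183 hours.

1183 hours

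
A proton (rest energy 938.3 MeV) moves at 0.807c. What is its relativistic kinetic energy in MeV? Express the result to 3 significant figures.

651 MeV

γ = 1/√(1 − β²) = 1/√(1 − 0.651249) = 1/√0.348751 = 1/0.590551 = 1.69333.
Kinetic energy: K = (γ − 1)mc² = (1.69333 − 1) × 938.3 MeV = 0.69333 × 938.3 = 651 MeV.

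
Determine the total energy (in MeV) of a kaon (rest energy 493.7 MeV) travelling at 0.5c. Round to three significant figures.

β² = 0.25, so γ = 1/√0.75 = 1.1547.
Total energy: E = γmc² = 1.1547 × 493.7 MeV = 570 MeV.

570 MeV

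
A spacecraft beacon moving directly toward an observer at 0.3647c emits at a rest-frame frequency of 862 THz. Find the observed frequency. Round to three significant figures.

1260 THz

Relativistic Doppler (source moving toward): f_obs = f_src · √((1+β)/(1−β)).
With β = 0.3647: factor = √(1.3647/0.6353) = 1.4656.
f_obs = 862 × 1.4656 = 1260 THz.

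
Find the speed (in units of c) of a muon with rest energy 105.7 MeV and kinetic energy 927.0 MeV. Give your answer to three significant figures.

0.995c

γ = 1 + K/(mc²) = 1 + 927.0/105.7 = 9.7701.
β = √(1 − 1/γ²) = √(1 − 0.0104762) = √0.9895238 = 0.995.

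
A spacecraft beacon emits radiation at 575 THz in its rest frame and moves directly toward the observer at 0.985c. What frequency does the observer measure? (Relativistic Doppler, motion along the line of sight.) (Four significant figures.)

6615 THz

Relativistic Doppler (source moving toward): f_obs = f_src · √((1+β)/(1−β)).
With β = 0.985: factor = √(1.985/0.015) = 11.504.
f_obs = 575 × 11.504 = 6615 THz.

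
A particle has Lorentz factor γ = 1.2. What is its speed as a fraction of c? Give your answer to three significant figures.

0.553c

β = √(1 − 1/γ²) = √(1 − 1/1.44) = √0.305556 = 0.553.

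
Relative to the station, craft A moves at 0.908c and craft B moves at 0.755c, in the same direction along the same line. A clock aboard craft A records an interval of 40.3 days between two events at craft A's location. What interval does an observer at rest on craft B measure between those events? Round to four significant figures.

46.13 days

Speed of craft A in craft B's frame: u = (v_A − v_B)/(1 − v_A v_B/c²) = (0.908 − 0.755)/(1 − 0.908×0.755) = 0.153/0.31446 = 0.48655; |u| = 0.48655c.
γ for this relative speed: γ = 1/√(1 − 0.236731) = 1.1446.
Craft A's interval is proper; time dilation gives Δt_B = γΔτ = 1.1446 × 40.3 days = 46.13 days.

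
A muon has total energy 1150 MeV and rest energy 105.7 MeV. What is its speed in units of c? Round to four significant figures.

γ = E/(mc²) = 1150/105.7 = 10.88.
β = √(1 − 1/γ²) = √(1 − 0.00844777) = √0.99155223 = 0.9958.

0.9958c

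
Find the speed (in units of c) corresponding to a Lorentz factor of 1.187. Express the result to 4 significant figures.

0.5388c

β = √(1 − 1/γ²) = √(1 − 1/1.408969) = √0.290261 = 0.5388.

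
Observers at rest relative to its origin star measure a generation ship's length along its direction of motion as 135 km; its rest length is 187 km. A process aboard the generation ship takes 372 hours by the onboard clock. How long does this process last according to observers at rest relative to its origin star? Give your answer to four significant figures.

515.3 hours

Length contraction gives γ = L₀/L = 187/135 = 1.38519.
The same γ dilates the second interval: 1.38519 × 372 hours = 515.3 hours.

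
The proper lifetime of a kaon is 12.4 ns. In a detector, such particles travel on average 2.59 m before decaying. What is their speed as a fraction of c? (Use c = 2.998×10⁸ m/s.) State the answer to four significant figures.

0.5716c

Lab distance = (lab lifetime)·v = γτ·βc, so βγ = d/(cτ) = 2.590/(2.998×10⁸ × 1.240×10^-8) = 0.6967.
With βγ = 0.6967: γ² = 1 + (βγ)² = 1.485391, and β = (βγ)/γ = 0.6967/1.21877 = 0.5716.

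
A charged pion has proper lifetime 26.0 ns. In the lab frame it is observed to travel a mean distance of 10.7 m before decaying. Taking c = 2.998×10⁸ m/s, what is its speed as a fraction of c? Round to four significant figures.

d = βγcτ ⇒ βγ = d/(cτ) = 10.70 m / (7.7948 m) = 1.3727.
β = (βγ)/√(1+(βγ)²) = 1.3727/√2.88431 = 0.8083.

0.8083c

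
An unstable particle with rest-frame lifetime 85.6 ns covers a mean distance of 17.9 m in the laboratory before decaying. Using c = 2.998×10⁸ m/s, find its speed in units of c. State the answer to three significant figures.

0.572c

Let x = d/(cτ) = 17.90 m / (2.998×10⁸ m/s × 8.560×10^-8 s) = 0.69751. Since d = βγcτ, x = βγ = β/√(1−β²).
Solving: β² = x²/(1+x²) = 0.48652/1.48652 = 0.327288, so β = 0.572.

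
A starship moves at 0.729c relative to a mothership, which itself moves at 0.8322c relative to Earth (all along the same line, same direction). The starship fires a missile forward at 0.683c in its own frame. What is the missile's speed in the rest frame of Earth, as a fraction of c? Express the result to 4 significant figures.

Compose velocities in two stages. Stage 1 (into S'): u₁ = (0.683+0.729)/(1+0.683×0.729) = 0.94265.
Stage 2 (into S): u = (0.94265+0.8322)/(1+0.94265×0.8322) = 0.99461, so the speed is 0.9946c.

0.9946c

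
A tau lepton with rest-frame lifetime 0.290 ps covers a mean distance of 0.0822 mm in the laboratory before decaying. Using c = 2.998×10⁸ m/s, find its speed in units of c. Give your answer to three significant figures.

0.687c

Lab distance = (lab lifetime)·v = γτ·βc, so βγ = d/(cτ) = 8.220×10^-5/(2.998×10⁸ × 2.900×10^-13) = 0.94546.
With βγ = 0.94546: γ² = 1 + (βγ)² = 1.893895, and β = (βγ)/γ = 0.94546/1.37619 = 0.687.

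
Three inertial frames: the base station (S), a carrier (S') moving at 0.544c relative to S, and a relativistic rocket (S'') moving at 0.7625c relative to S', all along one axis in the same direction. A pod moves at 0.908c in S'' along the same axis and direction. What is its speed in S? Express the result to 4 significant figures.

0.9962c

First combine the pod and relativistic rocket (S''→S'): u₁ = (0.908 + 0.7625)/(1 + 0.908×0.7625) = 1.6705/1.69235 = 0.98709.
Then combine with the carrier (S'→S): u = (0.98709 + 0.544)/(1 + 0.98709×0.544) = 1.53109/1.53697696 = 0.99617.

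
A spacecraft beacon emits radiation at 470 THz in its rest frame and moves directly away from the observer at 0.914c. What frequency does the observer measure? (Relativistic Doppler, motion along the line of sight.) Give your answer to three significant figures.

Relativistic Doppler (source moving away): f_obs = f_src · √((1−β)/(1+β)).
With β = 0.914: factor = √(0.086/1.914) = 0.21197.
f_obs = 470 × 0.21197 = 99.6 THz.

99.6 THz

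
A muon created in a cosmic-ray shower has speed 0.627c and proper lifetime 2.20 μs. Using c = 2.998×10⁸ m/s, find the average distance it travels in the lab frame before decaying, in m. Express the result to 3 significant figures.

γ = 1/√(1 − β²) = 1/√(1 − 0.393129) = 1/√0.606871 = 1/0.779019 = 1.2837.
Lab-frame lifetime: Δt = γτ = 1.2837 × 2.20 μs = 2.8241 μs.
Distance: d = vΔt = 0.627 × 2.998×10⁸ m/s × 2.8241×10^-6 s = 531 m.

531 m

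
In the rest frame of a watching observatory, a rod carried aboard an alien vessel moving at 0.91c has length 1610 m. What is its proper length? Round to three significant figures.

3880 m

With β = 0.91, γ = 1/√(1 − 0.91²) = 1/√0.1719 = 2.4119.
Proper length: L₀ = γ·L = 2.4119 × 1610 = 3880 m.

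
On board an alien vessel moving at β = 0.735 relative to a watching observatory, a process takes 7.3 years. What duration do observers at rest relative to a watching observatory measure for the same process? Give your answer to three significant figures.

β² = 0.540225, so γ = 1/√0.459775 = 1.4748.
The onboard clock measures proper time, so the interval in the rest frame of a watching observatory is dilated: Δt = γ·Δτ = 1.4748 × 7.3 years = 10.8 years.

10.8 years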